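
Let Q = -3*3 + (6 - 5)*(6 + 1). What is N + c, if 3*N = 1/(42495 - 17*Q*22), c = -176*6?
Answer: -136993823/129729 ≈ -1056.0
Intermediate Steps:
c = -1056
Q = -2 (Q = -9 + 1*7 = -9 + 7 = -2)
N = 1/129729 (N = 1/(3*(42495 - 17*(-2)*22)) = 1/(3*(42495 + 34*22)) = 1/(3*(42495 + 748)) = (⅓)/43243 = (⅓)*(1/43243) = 1/129729 ≈ 7.7084e-6)
N + c = 1/129729 - 1056 = -136993823/129729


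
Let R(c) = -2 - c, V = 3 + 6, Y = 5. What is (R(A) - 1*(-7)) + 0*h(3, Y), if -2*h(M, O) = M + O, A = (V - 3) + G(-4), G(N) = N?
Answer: 3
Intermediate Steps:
V = 9
A = 2 (A = (9 - 3) - 4 = 6 - 4 = 2)
h(M, O) = -M/2 - O/2 (h(M, O) = -(M + O)/2 = -M/2 - O/2)
(R(A) - 1*(-7)) + 0*h(3, Y) = ((-2 - 1*2) - 1*(-7)) + 0*(-½*3 - ½*5) = ((-2 - 2) + 7) + 0*(-3/2 - 5/2) = (-4 + 7) + 0*(-4) = 3 + 0 = 3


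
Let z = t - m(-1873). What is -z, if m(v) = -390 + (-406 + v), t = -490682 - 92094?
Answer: 580107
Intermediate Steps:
t = -582776
m(v) = -796 + v
z = -580107 (z = -582776 - (-796 - 1873) = -582776 - 1*(-2669) = -582776 + 2669 = -580107)
-z = -1*(-580107) = 580107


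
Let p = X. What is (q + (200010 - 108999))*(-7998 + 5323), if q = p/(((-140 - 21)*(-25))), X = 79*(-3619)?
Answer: -5595081574/23 ≈ -2.4326e+8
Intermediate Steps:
X = -285901
p = -285901
q = -40843/575 (q = -285901*(-1/(25*(-140 - 21))) = -285901/((-161*(-25))) = -285901/4025 = -285901*1/4025 = -40843/575 ≈ -71.031)
(q + (200010 - 108999))*(-7998 + 5323) = (-40843/575 + (200010 - 108999))*(-7998 + 5323) = (-40843/575 + 91011)*(-2675) = (52290482/575)*(-2675) = -5595081574/23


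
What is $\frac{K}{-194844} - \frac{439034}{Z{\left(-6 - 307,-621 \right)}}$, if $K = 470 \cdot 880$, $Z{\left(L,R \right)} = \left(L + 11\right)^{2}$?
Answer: $- \frac{15408139387}{2221319022} \approx -6.9365$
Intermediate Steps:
$Z{\left(L,R \right)} = \left(11 + L\right)^{2}$
$K = 413600$
$\frac{K}{-194844} - \frac{439034}{Z{\left(-6 - 307,-621 \right)}} = \frac{413600}{-194844} - \frac{439034}{\left(11 - 313\right)^{2}} = 413600 \left(- \frac{1}{194844}\right) - \frac{439034}{\left(11 - 313\right)^{2}} = - \frac{103400}{48711} - \frac{439034}{\left(-302\right)^{2}} = - \frac{103400}{48711} - \frac{439034}{91204} = - \frac{103400}{48711} - \frac{219517}{45602} = - \frac{15408139387}{2221319022}$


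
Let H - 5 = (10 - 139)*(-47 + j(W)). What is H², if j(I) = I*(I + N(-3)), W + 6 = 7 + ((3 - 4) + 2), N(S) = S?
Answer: 40018276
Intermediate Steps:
W = 2 (W = -6 + (7 + ((3 - 4) + 2)) = -6 + (7 + (-1 + 2)) = -6 + (7 + 1) = -6 + 8 = 2)
j(I) = I*(-3 + I) (j(I) = I*(I - 3) = I*(-3 + I))
H = 6326 (H = 5 + (10 - 139)*(-47 + 2*(-3 + 2)) = 5 - 129*(-47 + 2*(-1)) = 5 - 129*(-47 - 2) = 5 - 129*(-49) = 5 + 6321 = 6326)
H² = 6326² = 40018276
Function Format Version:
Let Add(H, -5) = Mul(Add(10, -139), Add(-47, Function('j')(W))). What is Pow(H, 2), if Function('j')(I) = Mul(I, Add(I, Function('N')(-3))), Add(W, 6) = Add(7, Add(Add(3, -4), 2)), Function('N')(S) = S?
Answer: 40018276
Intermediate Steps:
W = 2 (W = Add(-6, Add(7, Add(Add(3, -4), 2))) = Add(-6, Add(7, Add(-1, 2))) = Add(-6, Add(7, 1)) = Add(-6, 8) = 2)
Function('j')(I) = Mul(I, Add(-3, I)) (Function('j')(I) = Mul(I, Add(I, -3)) = Mul(I, Add(-3, I)))
H = 6326 (H = Add(5, Mul(Add(10, -139), Add(-47, Mul(2, Add(-3, 2))))) = Add(5, Mul(-129, Add(-47, Mul(2, -1)))) = Add(5, Mul(-129, Add(-47, -2))) = Add(5, Mul(-129, -49)) = Add(5, 6321) = 6326)
Pow(H, 2) = Pow(6326, 2) = 40018276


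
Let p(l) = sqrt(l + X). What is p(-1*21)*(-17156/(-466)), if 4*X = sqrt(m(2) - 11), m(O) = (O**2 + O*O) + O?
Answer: 4289*sqrt(-84 + I)/233 ≈ 1.0042 + 168.71*I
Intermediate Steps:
m(O) = O + 2*O**2 (m(O) = (O**2 + O**2) + O = 2*O**2 + O = O + 2*O**2)
X = I/4 (X = sqrt(2*(1 + 2*2) - 11)/4 = sqrt(2*(1 + 4) - 11)/4 = sqrt(2*5 - 11)/4 = sqrt(10 - 11)/4 = sqrt(-1)/4 = I/4 ≈ 0.25*I)
p(l) = sqrt(l + I/4)
p(-1*21)*(-17156/(-466)) = (sqrt(I + 4*(-1*21))/2)*(-17156/(-466)) = (sqrt(I + 4*(-21))/2)*(-17156*(-1/466)) = (sqrt(I - 84)/2)*(8578/233) = (sqrt(-84 + I)/2)*(8578/233) = 4289*sqrt(-84 + I)/233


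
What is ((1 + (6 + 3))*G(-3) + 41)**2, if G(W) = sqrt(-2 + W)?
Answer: 1181 + 820*I*sqrt(5) ≈ 1181.0 + 1833.6*I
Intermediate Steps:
((1 + (6 + 3))*G(-3) + 41)**2 = ((1 + (6 + 3))*sqrt(-2 - 3) + 41)**2 = ((1 + 9)*sqrt(-5) + 41)**2 = (10*(I*sqrt(5)) + 41)**2 = (10*I*sqrt(5) + 41)**2 = (41 + 10*I*sqrt(5))**2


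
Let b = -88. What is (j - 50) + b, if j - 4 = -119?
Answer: -253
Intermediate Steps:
j = -115 (j = 4 - 119 = -115)
(j - 50) + b = (-115 - 50) - 88 = -165 - 88 = -253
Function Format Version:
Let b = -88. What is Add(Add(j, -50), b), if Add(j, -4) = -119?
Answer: -253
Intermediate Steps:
j = -115 (j = Add(4, -119) = -115)
Add(Add(j, -50), b) = Add(Add(-115, -50), -88) = Add(-165, -88) = -253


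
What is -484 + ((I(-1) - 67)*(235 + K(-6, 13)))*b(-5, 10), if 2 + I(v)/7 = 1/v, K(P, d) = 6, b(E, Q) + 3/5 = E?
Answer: 591404/5 ≈ 1.1828e+5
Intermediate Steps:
b(E, Q) = -⅗ + E
I(v) = -14 + 7/v
-484 + ((I(-1) - 67)*(235 + K(-6, 13)))*b(-5, 10) = -484 + (((-14 + 7/(-1)) - 67)*(235 + 6))*(-⅗ - 5) = -484 + (((-14 + 7*(-1)) - 67)*241)*(-28/5) = -484 + (((-14 - 7) - 67)*241)*(-28/5) = -484 + ((-21 - 67)*241)*(-28/5) = -484 - 88*241*(-28/5) = -484 - 21208*(-28/5) = -484 + 593824/5 = 591404/5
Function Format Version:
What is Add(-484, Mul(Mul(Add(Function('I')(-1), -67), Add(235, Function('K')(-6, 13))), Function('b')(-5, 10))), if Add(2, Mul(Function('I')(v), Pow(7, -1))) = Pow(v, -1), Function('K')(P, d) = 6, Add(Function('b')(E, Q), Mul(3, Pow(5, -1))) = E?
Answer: Rational(591404, 5) ≈ 1.1828e+5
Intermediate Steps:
Function('b')(E, Q) = Add(Rational(-3, 5), E)
Function('I')(v) = Add(-14, Mul(7, Pow(v, -1)))
Add(-484, Mul(Mul(Add(Function('I')(-1), -67), Add(235, Function('K')(-6, 13))), Function('b')(-5, 10))) = Add(-484, Mul(Mul(Add(Add(-14, Mul(7, Pow(-1, -1))), -67), Add(235, 6)), Add(Rational(-3, 5), -5))) = Add(-484, Mul(Mul(Add(Add(-14, Mul(7, -1)), -67), 241), Rational(-28, 5))) = Add(-484, Mul(Mul(Add(Add(-14, -7), -67), 241), Rational(-28, 5))) = Add(-484, Mul(Mul(Add(-21, -67), 241), Rational(-28, 5))) = Add(-484, Mul(Mul(-88, 241), Rational(-28, 5))) = Add(-484, Mul(-21208, Rational(-28, 5))) = Add(-484, Rational(593824, 5)) = Rational(591404, 5)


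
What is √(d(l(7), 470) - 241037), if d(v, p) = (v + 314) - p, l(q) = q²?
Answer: 2*I*√60286 ≈ 491.06*I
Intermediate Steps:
d(v, p) = 314 + v - p (d(v, p) = (314 + v) - p = 314 + v - p)
√(d(l(7), 470) - 241037) = √((314 + 7² - 1*470) - 241037) = √((314 + 49 - 470) - 241037) = √(-107 - 241037) = √(-241144) = 2*I*√60286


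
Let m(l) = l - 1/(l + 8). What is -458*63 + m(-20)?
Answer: -346487/12 ≈ -28874.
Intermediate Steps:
m(l) = l - 1/(8 + l)
-458*63 + m(-20) = -458*63 + (-1 + (-20)**2 + 8*(-20))/(8 - 20) = -28854 + (-1 + 400 - 160)/(-12) = -28854 - 1/12*239 = -28854 - 239/12 = -346487/12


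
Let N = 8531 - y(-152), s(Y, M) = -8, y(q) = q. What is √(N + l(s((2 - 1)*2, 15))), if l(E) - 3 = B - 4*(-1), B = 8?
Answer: √8698 ≈ 93.263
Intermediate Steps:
l(E) = 15 (l(E) = 3 + (8 - 4*(-1)) = 3 + (8 + 4) = 3 + 12 = 15)
N = 8683 (N = 8531 - 1*(-152) = 8531 + 152 = 8683)
√(N + l(s((2 - 1)*2, 15))) = √(8683 + 15) = √8698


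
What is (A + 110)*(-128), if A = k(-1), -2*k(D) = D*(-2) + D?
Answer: -14016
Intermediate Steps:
k(D) = D/2 (k(D) = -(D*(-2) + D)/2 = -(-2*D + D)/2 = -(-1)*D/2 = D/2)
A = -½ (A = (½)*(-1) = -½ ≈ -0.50000)
(A + 110)*(-128) = (-½ + 110)*(-128) = (219/2)*(-128) = -14016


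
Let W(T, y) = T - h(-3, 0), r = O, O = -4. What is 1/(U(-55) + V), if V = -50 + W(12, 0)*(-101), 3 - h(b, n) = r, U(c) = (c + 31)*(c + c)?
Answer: 1/2085 ≈ 0.00047962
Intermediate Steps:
r = -4
U(c) = 2*c*(31 + c) (U(c) = (31 + c)*(2*c) = 2*c*(31 + c))
h(b, n) = 7 (h(b, n) = 3 - 1*(-4) = 3 + 4 = 7)
W(T, y) = -7 + T (W(T, y) = T - 1*7 = T - 7 = -7 + T)
V = -555 (V = -50 + (-7 + 12)*(-101) = -50 + 5*(-101) = -50 - 505 = -555)
1/(U(-55) + V) = 1/(2*(-55)*(31 - 55) - 555) = 1/(2*(-55)*(-24) - 555) = 1/(2640 - 555) = 1/2085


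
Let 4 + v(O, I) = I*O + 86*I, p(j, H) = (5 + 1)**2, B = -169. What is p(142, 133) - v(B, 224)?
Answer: 18632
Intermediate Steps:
p(j, H) = 36 (p(j, H) = 6**2 = 36)
v(O, I) = -4 + 86*I + I*O (v(O, I) = -4 + (I*O + 86*I) = -4 + (86*I + I*O) = -4 + 86*I + I*O)
p(142, 133) - v(B, 224) = 36 - (-4 + 86*224 + 224*(-169)) = 36 - (-4 + 19264 - 37856) = 36 - 1*(-18596) = 36 + 18596 = 18632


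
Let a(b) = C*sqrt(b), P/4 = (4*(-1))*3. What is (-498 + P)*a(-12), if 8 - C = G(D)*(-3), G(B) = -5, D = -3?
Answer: 7644*I*sqrt(3) ≈ 13240.0*I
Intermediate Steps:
P = -48 (P = 4*((4*(-1))*3) = 4*(-4*3) = 4*(-12) = -48)
C = -7 (C = 8 - (-5)*(-3) = 8 - 1*15 = 8 - 15 = -7)
a(b) = -7*sqrt(b)
(-498 + P)*a(-12) = (-498 - 48)*(-14*I*sqrt(3)) = -(-3822)*2*I*sqrt(3) = -(-7644)*I*sqrt(3) = 7644*I*sqrt(3)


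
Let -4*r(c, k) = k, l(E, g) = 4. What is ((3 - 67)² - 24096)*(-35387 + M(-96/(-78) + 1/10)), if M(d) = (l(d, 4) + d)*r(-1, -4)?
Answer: 9199234000/13 ≈ 7.0763e+8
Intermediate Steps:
r(c, k) = -k/4
M(d) = 4 + d (M(d) = (4 + d)*(-¼*(-4)) = (4 + d)*1 = 4 + d)
((3 - 67)² - 24096)*(-35387 + M(-96/(-78) + 1/10)) = ((3 - 67)² - 24096)*(-35387 + (4 + (-96/(-78) + 1/10))) = ((-64)² - 24096)*(-35387 + (4 + (-96*(-1/78) + 1*(⅒)))) = (4096 - 24096)*(-35387 + (4 + (16/13 + ⅒))) = -20000*(-35387 + (4 + 173/130)) = -20000*(-35387 + 693/130) = -20000*(-4599617/130) = 9199234000/13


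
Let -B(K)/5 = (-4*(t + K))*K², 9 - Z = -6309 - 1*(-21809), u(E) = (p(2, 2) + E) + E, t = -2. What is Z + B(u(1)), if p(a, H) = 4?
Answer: -12611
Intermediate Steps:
u(E) = 4 + 2*E (u(E) = (4 + E) + E = 4 + 2*E)
Z = -15491 (Z = 9 - (-6309 - 1*(-21809)) = 9 - (-6309 + 21809) = 9 - 1*15500 = 9 - 15500 = -15491)
B(K) = -5*K²*(8 - 4*K) (B(K) = -5*(-4*(-2 + K))*K² = -5*(8 - 4*K)*K² = -5*K²*(8 - 4*K))
Z + B(u(1)) = -15491 + 20*(4 + 2*1)²*(-2 + (4 + 2*1)) = -15491 + 20*(4 + 2)²*(-2 + (4 + 2)) = -15491 + 20*6²*(-2 + 6) = -15491 + 20*36*4 = -15491 + 2880 = -12611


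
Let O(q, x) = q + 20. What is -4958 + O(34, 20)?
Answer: -4904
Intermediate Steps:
O(q, x) = 20 + q
-4958 + O(34, 20) = -4958 + (20 + 34) = -4958 + 54 = -4904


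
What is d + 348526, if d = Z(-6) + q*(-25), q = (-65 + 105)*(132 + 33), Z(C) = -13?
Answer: 183513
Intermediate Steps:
q = 6600 (q = 40*165 = 6600)
d = -165013 (d = -13 + 6600*(-25) = -13 - 165000 = -165013)
d + 348526 = -165013 + 348526 = 183513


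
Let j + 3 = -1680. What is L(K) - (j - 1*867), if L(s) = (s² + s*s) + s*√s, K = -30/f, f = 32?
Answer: 326625/128 - 15*I*√15/64 ≈ 2551.8 - 0.90773*I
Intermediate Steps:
j = -1683 (j = -3 - 1680 = -1683)
K = -15/16 (K = -30/32 = -30*1/32 = -15/16 ≈ -0.93750)
L(s) = s^(3/2) + 2*s² (L(s) = (s² + s²) + s^(3/2) = 2*s² + s^(3/2) = s^(3/2) + 2*s²)
L(K) - (j - 1*867) = ((-15/16)^(3/2) + 2*(-15/16)²) - (-1683 - 1*867) = (-15*I*√15/64 + 2*(225/256)) - (-1683 - 867) = (-15*I*√15/64 + 225/128) - 1*(-2550) = (225/128 - 15*I*√15/64) + 2550 = 326625/128 - 15*I*√15/64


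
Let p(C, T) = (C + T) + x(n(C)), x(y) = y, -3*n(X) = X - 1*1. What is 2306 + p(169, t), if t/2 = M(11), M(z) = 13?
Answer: 2445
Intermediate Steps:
n(X) = 1/3 - X/3 (n(X) = -(X - 1*1)/3 = -(X - 1)/3 = -(-1 + X)/3 = 1/3 - X/3)
t = 26 (t = 2*13 = 26)
p(C, T) = 1/3 + T + 2*C/3 (p(C, T) = (C + T) + (1/3 - C/3) = 1/3 + T + 2*C/3)
2306 + p(169, t) = 2306 + (1/3 + 26 + (2/3)*169) = 2306 + (1/3 + 26 + 338/3) = 2306 + 139 = 2445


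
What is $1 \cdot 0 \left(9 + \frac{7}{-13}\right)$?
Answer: $0$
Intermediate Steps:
$1 \cdot 0 \left(9 + \frac{7}{-13}\right) = 0 \left(9 + 7 \left(- \frac{1}{13}\right)\right) = 0 \left(9 - \frac{7}{13}\right) = 0 \cdot \frac{110}{13} = 0$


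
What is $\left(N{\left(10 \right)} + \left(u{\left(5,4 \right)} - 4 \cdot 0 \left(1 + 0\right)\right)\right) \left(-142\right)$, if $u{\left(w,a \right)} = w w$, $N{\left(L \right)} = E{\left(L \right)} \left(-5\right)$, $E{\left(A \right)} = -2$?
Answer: $-4970$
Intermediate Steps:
$N{\left(L \right)} = 10$ ($N{\left(L \right)} = \left(-2\right) \left(-5\right) = 10$)
$u{\left(w,a \right)} = w^{2}$
$\left(N{\left(10 \right)} + \left(u{\left(5,4 \right)} - 4 \cdot 0 \left(1 + 0\right)\right)\right) \left(-142\right) = \left(10 + \left(5^{2} - 4 \cdot 0 \left(1 + 0\right)\right)\right) \left(-142\right) = \left(10 + \left(25 - 4 \cdot 0 \cdot 1\right)\right) \left(-142\right) = \left(10 + \left(25 - 0\right)\right) \left(-142\right) = \left(10 + \left(25 + 0\right)\right) \left(-142\right) = \left(10 + 25\right) \left(-142\right) = 35 \left(-142\right) = -4970$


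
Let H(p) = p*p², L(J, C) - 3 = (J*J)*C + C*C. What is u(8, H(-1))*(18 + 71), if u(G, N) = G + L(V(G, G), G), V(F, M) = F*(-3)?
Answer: 416787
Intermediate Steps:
V(F, M) = -3*F
L(J, C) = 3 + C² + C*J² (L(J, C) = 3 + ((J*J)*C + C*C) = 3 + (J²*C + C²) = 3 + (C*J² + C²) = 3 + (C² + C*J²) = 3 + C² + C*J²)
H(p) = p³
u(G, N) = 3 + G + G² + 9*G³ (u(G, N) = G + (3 + G² + G*(-3*G)²) = G + (3 + G² + G*(9*G²)) = G + (3 + G² + 9*G³) = 3 + G + G² + 9*G³)
u(8, H(-1))*(18 + 71) = (3 + 8 + 8² + 9*8³)*(18 + 71) = (3 + 8 + 64 + 9*512)*89 = (3 + 8 + 64 + 4608)*89 = 4683*89 = 416787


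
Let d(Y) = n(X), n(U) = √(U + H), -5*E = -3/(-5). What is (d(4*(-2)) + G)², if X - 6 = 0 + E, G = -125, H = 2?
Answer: (625 - √197)²/25 ≈ 14931.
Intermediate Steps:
E = -3/25 (E = -(-3)/(5*(-5)) = -(-3)*(-1)/(5*5) = -⅕*⅗ = -3/25 ≈ -0.12000)
X = 147/25 (X = 6 + (0 - 3/25) = 6 - 3/25 = 147/25 ≈ 5.8800)
n(U) = √(2 + U) (n(U) = √(U + 2) = √(2 + U))
d(Y) = √197/5 (d(Y) = √(2 + 147/25) = √(197/25) = √197/5)
(d(4*(-2)) + G)² = (√197/5 - 125)² = (-125 + √197/5)²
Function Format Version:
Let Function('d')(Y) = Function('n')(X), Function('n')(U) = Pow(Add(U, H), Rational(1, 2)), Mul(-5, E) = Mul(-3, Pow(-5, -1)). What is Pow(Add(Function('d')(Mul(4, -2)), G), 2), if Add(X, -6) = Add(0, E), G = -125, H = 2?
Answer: Mul(Rational(1, 25), Pow(Add(625, Mul(-1, Pow(197, Rational(1, 2)))), 2)) ≈ 14931.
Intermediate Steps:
E = Rational(-3, 25) (E = Mul(Rational(-1, 5), Mul(-3, Pow(-5, -1))) = Mul(Rational(-1, 5), Mul(-3, Rational(-1, 5))) = Mul(Rational(-1, 5), Rational(3, 5)) = Rational(-3, 25) ≈ -0.12000)
X = Rational(147, 25) (X = Add(6, Add(0, Rational(-3, 25))) = Add(6, Rational(-3, 25)) = Rational(147, 25) ≈ 5.8800)
Function('n')(U) = Pow(Add(2, U), Rational(1, 2)) (Function('n')(U) = Pow(Add(U, 2), Rational(1, 2)) = Pow(Add(2, U), Rational(1, 2)))
Function('d')(Y) = Mul(Rational(1, 5), Pow(197, Rational(1, 2))) (Function('d')(Y) = Pow(Add(2, Rational(147, 25)), Rational(1, 2)) = Pow(Rational(197, 25), Rational(1, 2)) = Mul(Rational(1, 5), Pow(197, Rational(1, 2))))
Pow(Add(Function('d')(Mul(4, -2)), G), 2) = Pow(Add(Mul(Rational(1, 5), Pow(197, Rational(1, 2))), -125), 2) = Pow(Add(-125, Mul(Rational(1, 5), Pow(197, Rational(1, 2)))), 2)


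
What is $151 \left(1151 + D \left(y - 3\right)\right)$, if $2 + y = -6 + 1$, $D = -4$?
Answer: $179841$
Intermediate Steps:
$y = -7$ ($y = -2 + \left(-6 + 1\right) = -2 - 5 = -7$)
$151 \left(1151 + D \left(y - 3\right)\right) = 151 \left(1151 - 4 \left(-7 - 3\right)\right) = 151 \left(1151 - -40\right) = 151 \left(1151 + 40\right) = 151 \cdot 1191 = 179841$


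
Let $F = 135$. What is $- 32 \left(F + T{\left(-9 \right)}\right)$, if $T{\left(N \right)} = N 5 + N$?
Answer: $-2592$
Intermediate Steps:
$T{\left(N \right)} = 6 N$ ($T{\left(N \right)} = 5 N + N = 6 N$)
$- 32 \left(F + T{\left(-9 \right)}\right) = - 32 \left(135 + 6 \left(-9\right)\right) = - 32 \left(135 - 54\right) = \left(-32\right) 81 = -2592$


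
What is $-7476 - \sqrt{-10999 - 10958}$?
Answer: $-7476 - i \sqrt{21957} \approx -7476.0 - 148.18 i$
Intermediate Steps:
$-7476 - \sqrt{-10999 - 10958} = -7476 - \sqrt{-21957} = -7476 - i \sqrt{21957}$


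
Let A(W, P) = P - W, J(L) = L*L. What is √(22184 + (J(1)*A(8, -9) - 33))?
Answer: √22134 ≈ 148.77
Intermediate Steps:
J(L) = L²
√(22184 + (J(1)*A(8, -9) - 33)) = √(22184 + (1²*(-9 - 1*8) - 33)) = √(22184 + (1*(-9 - 8) - 33)) = √(22184 + (1*(-17) - 33)) = √(22184 + (-17 - 33)) = √(22184 - 50) = √22134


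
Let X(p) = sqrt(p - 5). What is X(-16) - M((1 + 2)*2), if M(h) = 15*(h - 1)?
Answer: -75 + I*sqrt(21) ≈ -75.0 + 4.5826*I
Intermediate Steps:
X(p) = sqrt(-5 + p)
M(h) = -15 + 15*h (M(h) = 15*(-1 + h) = -15 + 15*h)
X(-16) - M((1 + 2)*2) = sqrt(-5 - 16) - (-15 + 15*((1 + 2)*2)) = sqrt(-21) - (-15 + 15*(3*2)) = I*sqrt(21) - (-15 + 15*6) = I*sqrt(21) - (-15 + 90) = I*sqrt(21) - 1*75 = I*sqrt(21) - 75 = -75 + I*sqrt(21)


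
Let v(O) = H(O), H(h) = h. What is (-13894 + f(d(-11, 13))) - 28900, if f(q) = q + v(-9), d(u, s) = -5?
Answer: -42808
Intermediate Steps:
v(O) = O
f(q) = -9 + q (f(q) = q - 9 = -9 + q)
(-13894 + f(d(-11, 13))) - 28900 = (-13894 + (-9 - 5)) - 28900 = (-13894 - 14) - 28900 = -13908 - 28900 = -42808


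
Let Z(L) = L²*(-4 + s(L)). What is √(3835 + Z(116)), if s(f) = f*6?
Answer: 3*√1035043 ≈ 3052.1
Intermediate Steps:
s(f) = 6*f
Z(L) = L²*(-4 + 6*L)
√(3835 + Z(116)) = √(3835 + 116²*(-4 + 6*116)) = √(3835 + 13456*(-4 + 696)) = √(3835 + 13456*692) = √(3835 + 9311552) = √9315387 = 3*√1035043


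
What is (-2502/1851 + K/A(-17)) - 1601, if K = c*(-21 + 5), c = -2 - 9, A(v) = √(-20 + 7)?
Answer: -988651/617 - 176*I*√13/13 ≈ -1602.4 - 48.814*I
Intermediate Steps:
A(v) = I*√13 (A(v) = √(-13) = I*√13)
c = -11
K = 176 (K = -11*(-21 + 5) = -11*(-16) = 176)
(-2502/1851 + K/A(-17)) - 1601 = (-2502/1851 + 176/((I*√13))) - 1601 = (-2502*1/1851 + 176*(-I*√13/13)) - 1601 = (-834/617 - 176*I*√13/13) - 1601 = -988651/617 - 176*I*√13/13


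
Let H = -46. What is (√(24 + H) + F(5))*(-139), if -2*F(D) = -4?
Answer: -278 - 139*I*√22 ≈ -278.0 - 651.97*I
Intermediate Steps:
F(D) = 2 (F(D) = -½*(-4) = 2)
(√(24 + H) + F(5))*(-139) = (√(24 - 46) + 2)*(-139) = (√(-22) + 2)*(-139) = (I*√22 + 2)*(-139) = (2 + I*√22)*(-139) = -278 - 139*I*√22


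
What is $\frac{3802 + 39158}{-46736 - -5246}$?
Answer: $- \frac{1432}{1383} \approx -1.0354$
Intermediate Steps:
$\frac{3802 + 39158}{-46736 - -5246} = \frac{42960}{-46736 + \left(-183 + 5429\right)} = \frac{42960}{-46736 + 5246} = \frac{42960}{-41490} = 42960 \left(- \frac{1}{41490}\right) = - \frac{1432}{1383}$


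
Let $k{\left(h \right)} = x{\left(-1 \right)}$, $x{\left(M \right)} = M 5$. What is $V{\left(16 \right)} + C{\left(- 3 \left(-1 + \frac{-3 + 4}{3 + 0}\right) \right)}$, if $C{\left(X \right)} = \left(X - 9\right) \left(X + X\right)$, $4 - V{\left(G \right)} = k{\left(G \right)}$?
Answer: $-19$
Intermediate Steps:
$x{\left(M \right)} = 5 M$
$k{\left(h \right)} = -5$ ($k{\left(h \right)} = 5 \left(-1\right) = -5$)
$V{\left(G \right)} = 9$ ($V{\left(G \right)} = 4 - -5 = 4 + 5 = 9$)
$C{\left(X \right)} = 2 X \left(-9 + X\right)$ ($C{\left(X \right)} = \left(-9 + X\right) 2 X = 2 X \left(-9 + X\right)$)
$V{\left(16 \right)} + C{\left(- 3 \left(-1 + \frac{-3 + 4}{3 + 0}\right) \right)} = 9 + 2 \left(- 3 \left(-1 + \frac{-3 + 4}{3 + 0}\right)\right) \left(-9 - 3 \left(-1 + \frac{-3 + 4}{3 + 0}\right)\right) = 9 + 2 \left(- 3 \left(-1 + 1 \cdot \frac{1}{3}\right)\right) \left(-9 - 3 \left(-1 + 1 \cdot \frac{1}{3}\right)\right) = 9 + 2 \left(- 3 \left(-1 + \frac{1}{3}\right)\right) \left(-9 - 3 \left(-1 + \frac{1}{3}\right)\right) = 9 + 2 \left(\left(-3\right) \left(- \frac{2}{3}\right)\right) \left(-9 - -2\right) = 9 + 2 \cdot 2 \left(-9 + 2\right) = 9 + 2 \cdot 2 \left(-7\right) = 9 - 28 = -19$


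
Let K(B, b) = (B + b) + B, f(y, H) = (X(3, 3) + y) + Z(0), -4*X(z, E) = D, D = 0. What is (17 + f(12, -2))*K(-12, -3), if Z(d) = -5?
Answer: -648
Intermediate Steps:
X(z, E) = 0 (X(z, E) = -¼*0 = 0)
f(y, H) = -5 + y (f(y, H) = (0 + y) - 5 = y - 5 = -5 + y)
K(B, b) = b + 2*B
(17 + f(12, -2))*K(-12, -3) = (17 + (-5 + 12))*(-3 + 2*(-12)) = (17 + 7)*(-3 - 24) = 24*(-27) = -648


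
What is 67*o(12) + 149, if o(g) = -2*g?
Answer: -1459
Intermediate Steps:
67*o(12) + 149 = 67*(-2*12) + 149 = 67*(-24) + 149 = -1608 + 149 = -1459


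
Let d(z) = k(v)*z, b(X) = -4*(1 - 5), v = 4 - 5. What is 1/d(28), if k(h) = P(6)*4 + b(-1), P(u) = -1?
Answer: 1/336 ≈ 0.0029762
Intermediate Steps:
v = -1
b(X) = 16 (b(X) = -4*(-4) = 16)
k(h) = 12 (k(h) = -1*4 + 16 = -4 + 16 = 12)
d(z) = 12*z
1/d(28) = 1/(12*28) = 1/336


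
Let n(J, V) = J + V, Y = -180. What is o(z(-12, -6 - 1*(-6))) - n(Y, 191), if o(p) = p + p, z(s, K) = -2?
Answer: -15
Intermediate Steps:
o(p) = 2*p
o(z(-12, -6 - 1*(-6))) - n(Y, 191) = 2*(-2) - (-180 + 191) = -4 - 1*11 = -4 - 11 = -15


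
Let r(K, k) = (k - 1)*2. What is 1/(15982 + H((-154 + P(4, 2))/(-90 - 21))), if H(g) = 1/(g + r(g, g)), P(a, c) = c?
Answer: 78/1246633 ≈ 6.2569e-5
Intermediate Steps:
r(K, k) = -2 + 2*k (r(K, k) = (-1 + k)*2 = -2 + 2*k)
H(g) = 1/(-2 + 3*g) (H(g) = 1/(g + (-2 + 2*g)) = 1/(-2 + 3*g))
1/(15982 + H((-154 + P(4, 2))/(-90 - 21))) = 1/(15982 + 1/(-2 + 3*((-154 + 2)/(-90 - 21)))) = 1/(15982 + 1/(-2 + 3*(-152/(-111)))) = 1/(15982 + 1/(-2 + 3*(-152*(-1/111)))) = 1/(15982 + 1/(-2 + 3*(152/111))) = 1/(15982 + 1/(-2 + 152/37)) = 1/(15982 + 1/(78/37)) = 1/(15982 + 37/78) = 1/(1246633/78) = 78/1246633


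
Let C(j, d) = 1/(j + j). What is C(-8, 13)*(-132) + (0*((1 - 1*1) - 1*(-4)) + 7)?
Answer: 61/4 ≈ 15.250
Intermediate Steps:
C(j, d) = 1/(2*j)
C(-8, 13)*(-132) + (0*((1 - 1*1) - 1*(-4)) + 7) = ((½)/(-8))*(-132) + (0*((1 - 1*1) - 1*(-4)) + 7) = ((½)*(-⅛))*(-132) + (0*((1 - 1) + 4) + 7) = -1/16*(-132) + (0*(0 + 4) + 7) = 33/4 + (0*4 + 7) = 33/4 + (0 + 7) = 33/4 + 7 = 61/4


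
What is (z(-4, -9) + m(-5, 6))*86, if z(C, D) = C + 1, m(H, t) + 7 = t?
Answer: -344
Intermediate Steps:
m(H, t) = -7 + t
z(C, D) = 1 + C
(z(-4, -9) + m(-5, 6))*86 = ((1 - 4) + (-7 + 6))*86 = (-3 - 1)*86 = -4*86 = -344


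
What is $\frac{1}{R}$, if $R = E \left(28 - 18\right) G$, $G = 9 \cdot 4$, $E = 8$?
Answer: $\frac{1}{2880} \approx 0.00034722$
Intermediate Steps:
$G = 36$
$R = 2880$ ($R = 8 \left(28 - 18\right) 36 = 8 \cdot 10 \cdot 36 = 80 \cdot 36 = 2880$)
$\frac{1}{R} = \frac{1}{2880}$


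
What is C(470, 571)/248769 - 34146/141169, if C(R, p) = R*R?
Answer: 3241395118/5016924423 ≈ 0.64609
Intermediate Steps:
C(R, p) = R²
C(470, 571)/248769 - 34146/141169 = 470²/248769 - 34146/141169 = 220900*(1/248769) - 34146*1/141169 = 220900/248769 - 4878/20167 = 3241395118/5016924423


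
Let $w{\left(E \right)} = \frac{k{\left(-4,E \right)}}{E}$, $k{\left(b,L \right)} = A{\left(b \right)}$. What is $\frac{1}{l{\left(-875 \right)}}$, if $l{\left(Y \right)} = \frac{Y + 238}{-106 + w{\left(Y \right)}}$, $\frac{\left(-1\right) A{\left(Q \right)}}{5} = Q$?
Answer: $\frac{18554}{111475} \approx 0.16644$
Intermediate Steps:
$A{\left(Q \right)} = - 5 Q$
$k{\left(b,L \right)} = - 5 b$
$w{\left(E \right)} = \frac{20}{E}$ ($w{\left(E \right)} = \frac{\left(-5\right) \left(-4\right)}{E} = \frac{20}{E}$)
$l{\left(Y \right)} = \frac{238 + Y}{-106 + \frac{20}{Y}}$ ($l{\left(Y \right)} = \frac{Y + 238}{-106 + \frac{20}{Y}} = \frac{238 + Y}{-106 + \frac{20}{Y}}$)
$\frac{1}{l{\left(-875 \right)}} = \frac{1}{\left(-1\right) \left(-875\right) \frac{1}{-20 + 106 \left(-875\right)} \left(238 - 875\right)} = \frac{1}{\left(-1\right) \left(-875\right) \frac{1}{-20 - 92750} \left(-637\right)} = \frac{1}{\left(-1\right) \left(-875\right) \frac{1}{-92770} \left(-637\right)} = \frac{1}{\left(-1\right) \left(-875\right) \left(- \frac{1}{92770}\right) \left(-637\right)} = \frac{1}{\frac{111475}{18554}} = \frac{18554}{111475}$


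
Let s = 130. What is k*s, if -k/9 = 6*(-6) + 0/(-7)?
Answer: 42120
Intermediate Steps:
k = 324 (k = -9*(6*(-6) + 0/(-7)) = -9*(-36 + 0*(-⅐)) = -9*(-36 + 0) = -9*(-36) = 324)
k*s = 324*130 = 42120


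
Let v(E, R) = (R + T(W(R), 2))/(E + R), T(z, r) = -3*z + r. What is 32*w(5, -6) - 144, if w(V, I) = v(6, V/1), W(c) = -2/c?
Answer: -6608/55 ≈ -120.15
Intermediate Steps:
T(z, r) = r - 3*z
v(E, R) = (2 + R + 6/R)/(E + R) (v(E, R) = (R + (2 - (-6)/R))/(E + R) = (R + (2 + 6/R))/(E + R) = (2 + R + 6/R)/(E + R))
w(V, I) = (6 + V**2 + 2*V)/(V*(6 + V)) (w(V, I) = (6 + (V/1)**2 + 2*(V/1))/(((V/1))*(6 + V/1)) = (6 + (V*1)**2 + 2*(V*1))/(((V*1))*(6 + V*1)) = (6 + V**2 + 2*V)/(V*(6 + V)))
32*w(5, -6) - 144 = 32*((6 + 5**2 + 2*5)/(5*(6 + 5))) - 144 = 32*((1/5)*(6 + 25 + 10)/11) - 144 = 32*((1/5)*(1/11)*41) - 144 = 32*(41/55) - 144 = 1312/55 - 144 = -6608/55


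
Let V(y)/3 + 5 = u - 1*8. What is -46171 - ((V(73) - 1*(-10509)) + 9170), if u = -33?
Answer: -65712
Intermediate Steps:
V(y) = -138 (V(y) = -15 + 3*(-33 - 1*8) = -15 + 3*(-33 - 8) = -15 + 3*(-41) = -15 - 123 = -138)
-46171 - ((V(73) - 1*(-10509)) + 9170) = -46171 - ((-138 - 1*(-10509)) + 9170) = -46171 - ((-138 + 10509) + 9170) = -46171 - (10371 + 9170) = -46171 - 1*19541 = -46171 - 19541 = -65712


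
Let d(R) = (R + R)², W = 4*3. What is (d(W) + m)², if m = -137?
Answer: 192721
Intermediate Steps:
W = 12
d(R) = 4*R² (d(R) = (2*R)² = 4*R²)
(d(W) + m)² = (4*12² - 137)² = (4*144 - 137)² = (576 - 137)² = 439² = 192721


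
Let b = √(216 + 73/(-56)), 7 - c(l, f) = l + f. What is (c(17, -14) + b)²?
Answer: (112 + √168322)²/784 ≈ 347.92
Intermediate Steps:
c(l, f) = 7 - f - l (c(l, f) = 7 - (l + f) = 7 - (f + l) = 7 + (-f - l) = 7 - f - l)
b = √168322/28 (b = √(216 + 73*(-1/56)) = √(216 - 73/56) = √(12023/56) = √168322/28 ≈ 14.653)
(c(17, -14) + b)² = ((7 - 1*(-14) - 1*17) + √168322/28)² = ((7 + 14 - 17) + √168322/28)² = (4 + √168322/28)²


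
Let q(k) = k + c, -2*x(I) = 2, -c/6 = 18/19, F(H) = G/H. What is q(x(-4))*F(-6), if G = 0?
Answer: 0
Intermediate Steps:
F(H) = 0 (F(H) = 0/H = 0)
c = -108/19 ≈ -5.6842
x(I) = -1 (x(I) = -½*2 = -1)
q(k) = -108/19 + k (q(k) = k - 108/19 = -108/19 + k)
q(x(-4))*F(-6) = (-108/19 - 1)*0 = -127/19*0 = 0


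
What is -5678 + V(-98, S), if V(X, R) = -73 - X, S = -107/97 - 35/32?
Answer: -5653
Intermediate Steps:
S = -6819/3104 (S = -107*1/97 - 35*1/32 = -107/97 - 35/32 = -6819/3104 ≈ -2.1968)
-5678 + V(-98, S) = -5678 + (-73 - 1*(-98)) = -5678 + (-73 + 98) = -5678 + 25 = -5653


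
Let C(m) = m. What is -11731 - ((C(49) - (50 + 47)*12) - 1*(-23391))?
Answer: -34007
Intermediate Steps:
-11731 - ((C(49) - (50 + 47)*12) - 1*(-23391)) = -11731 - ((49 - (50 + 47)*12) - 1*(-23391)) = -11731 - ((49 - 97*12) + 23391) = -11731 - ((49 - 1*1164) + 23391) = -11731 - ((49 - 1164) + 23391) = -11731 - (-1115 + 23391) = -11731 - 1*22276 = -11731 - 22276 = -34007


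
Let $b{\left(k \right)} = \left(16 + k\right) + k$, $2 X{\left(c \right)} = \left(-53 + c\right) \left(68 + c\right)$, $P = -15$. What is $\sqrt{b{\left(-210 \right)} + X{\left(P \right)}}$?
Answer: $i \sqrt{2206} \approx 46.968 i$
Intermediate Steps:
$X{\left(c \right)} = \frac{\left(-53 + c\right) \left(68 + c\right)}{2}$
$b{\left(k \right)} = 16 + 2 k$
$\sqrt{b{\left(-210 \right)} + X{\left(P \right)}} = \sqrt{\left(16 + 2 \left(-210\right)\right) + \left(-1802 + \frac{\left(-15\right)^{2}}{2} + \frac{15}{2} \left(-15\right)\right)} = \sqrt{\left(16 - 420\right) - 1802} = \sqrt{-404 - 1802} = \sqrt{-2206} = i \sqrt{2206}$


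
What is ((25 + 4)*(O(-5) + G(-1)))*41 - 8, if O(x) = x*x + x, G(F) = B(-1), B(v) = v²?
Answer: 24961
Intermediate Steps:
G(F) = 1 (G(F) = (-1)² = 1)
O(x) = x + x² (O(x) = x² + x = x + x²)
((25 + 4)*(O(-5) + G(-1)))*41 - 8 = ((25 + 4)*(-5*(1 - 5) + 1))*41 - 8 = (29*(-5*(-4) + 1))*41 - 8 = (29*(20 + 1))*41 - 8 = (29*21)*41 - 8 = 609*41 - 8 = 24969 - 8 = 24961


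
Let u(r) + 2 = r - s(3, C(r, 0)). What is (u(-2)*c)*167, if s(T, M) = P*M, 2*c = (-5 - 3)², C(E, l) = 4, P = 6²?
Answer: -790912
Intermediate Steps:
P = 36
c = 32 (c = (-5 - 3)²/2 = (½)*(-8)² = (½)*64 = 32)
s(T, M) = 36*M
u(r) = -146 + r (u(r) = -2 + (r - 36*4) = -2 + (r - 1*144) = -2 + (r - 144) = -2 + (-144 + r) = -146 + r)
(u(-2)*c)*167 = ((-146 - 2)*32)*167 = -148*32*167 = -4736*167 = -790912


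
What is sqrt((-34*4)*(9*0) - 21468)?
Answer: 2*I*sqrt(5367) ≈ 146.52*I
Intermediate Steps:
sqrt((-34*4)*(9*0) - 21468) = sqrt(-136*0 - 21468) = sqrt(0 - 21468) = sqrt(-21468) = 2*I*sqrt(5367)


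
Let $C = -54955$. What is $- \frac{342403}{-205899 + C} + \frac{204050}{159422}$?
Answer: $\frac{53906914883}{20792933194} \approx 2.5926$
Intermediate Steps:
$- \frac{342403}{-205899 + C} + \frac{204050}{159422} = - \frac{342403}{-205899 - 54955} + \frac{204050}{159422} = - \frac{342403}{-260854} + 204050 \cdot \frac{1}{159422} = \left(-342403\right) \left(- \frac{1}{260854}\right) + \frac{102025}{79711} = \frac{342403}{260854} + \frac{102025}{79711} = \frac{53906914883}{20792933194}$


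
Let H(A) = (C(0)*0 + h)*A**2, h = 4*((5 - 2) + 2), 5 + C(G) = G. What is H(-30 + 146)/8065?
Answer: 53824/1613 ≈ 33.369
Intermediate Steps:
C(G) = -5 + G
h = 20 (h = 4*(3 + 2) = 4*5 = 20)
H(A) = 20*A**2 (H(A) = ((-5 + 0)*0 + 20)*A**2 = (-5*0 + 20)*A**2 = (0 + 20)*A**2 = 20*A**2)
H(-30 + 146)/8065 = (20*(-30 + 146)**2)/8065 = (20*116**2)*(1/8065) = (20*13456)*(1/8065) = 269120*(1/8065) = 53824/1613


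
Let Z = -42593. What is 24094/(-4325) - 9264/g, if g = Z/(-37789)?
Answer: -1515110540942/184214725 ≈ -8224.7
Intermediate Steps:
g = 42593/37789 (g = -42593/(-37789) = -42593*(-1/37789) = 42593/37789 ≈ 1.1271)
24094/(-4325) - 9264/g = 24094/(-4325) - 9264/42593/37789 = 24094*(-1/4325) - 9264*37789/42593 = -24094/4325 - 350077296/42593 = -1515110540942/184214725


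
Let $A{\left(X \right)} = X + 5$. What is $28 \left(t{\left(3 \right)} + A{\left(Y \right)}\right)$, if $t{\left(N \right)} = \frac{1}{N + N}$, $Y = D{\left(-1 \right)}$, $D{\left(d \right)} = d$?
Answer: $\frac{350}{3} \approx 116.67$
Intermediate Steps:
$Y = -1$
$A{\left(X \right)} = 5 + X$
$t{\left(N \right)} = \frac{1}{2 N}$
$28 \left(t{\left(3 \right)} + A{\left(Y \right)}\right) = 28 \left(\frac{1}{2 \cdot 3} + \left(5 - 1\right)\right) = 28 \left(\frac{1}{2} \cdot \frac{1}{3} + 4\right) = 28 \left(\frac{1}{6} + 4\right) = 28 \cdot \frac{25}{6} = \frac{350}{3}$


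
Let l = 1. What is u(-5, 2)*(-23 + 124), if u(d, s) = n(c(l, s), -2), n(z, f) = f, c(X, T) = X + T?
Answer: -202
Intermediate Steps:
c(X, T) = T + X
u(d, s) = -2
u(-5, 2)*(-23 + 124) = -2*(-23 + 124) = -2*101 = -202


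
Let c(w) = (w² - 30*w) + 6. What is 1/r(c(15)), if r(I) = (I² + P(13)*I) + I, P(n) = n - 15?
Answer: 1/48180 ≈ 2.0756e-5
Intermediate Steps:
P(n) = -15 + n
c(w) = 6 + w² - 30*w
r(I) = I² - I (r(I) = (I² + (-15 + 13)*I) + I = (I² - 2*I) + I = I² - I)
1/r(c(15)) = 1/((6 + 15² - 30*15)*(-1 + (6 + 15² - 30*15))) = 1/((6 + 225 - 450)*(-1 + (6 + 225 - 450))) = 1/(-219*(-1 - 219)) = 1/(-219*(-220)) = 1/48180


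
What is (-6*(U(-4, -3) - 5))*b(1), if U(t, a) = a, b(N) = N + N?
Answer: 96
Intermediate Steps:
b(N) = 2*N
(-6*(U(-4, -3) - 5))*b(1) = (-6*(-3 - 5))*(2*1) = -6*(-8)*2 = 48*2 = 96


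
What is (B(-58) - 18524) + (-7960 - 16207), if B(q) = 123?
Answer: -42568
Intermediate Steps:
(B(-58) - 18524) + (-7960 - 16207) = (123 - 18524) + (-7960 - 16207) = -18401 - 24167 = -42568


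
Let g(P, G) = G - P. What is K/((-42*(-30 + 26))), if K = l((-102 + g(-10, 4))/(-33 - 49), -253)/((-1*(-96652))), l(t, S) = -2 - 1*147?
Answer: -149/16237536 ≈ -9.1763e-6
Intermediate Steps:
l(t, S) = -149 (l(t, S) = -2 - 147 = -149)
K = -149/96652 (K = -149/((-1*(-96652))) = -149/96652 ≈ -0.0015416)
K/((-42*(-30 + 26))) = -149*(-1/(42*(-30 + 26)))/96652 = -149/(96652*((-42*(-4)))) = -149/96652/168 = -149/96652*1/168 = -149/16237536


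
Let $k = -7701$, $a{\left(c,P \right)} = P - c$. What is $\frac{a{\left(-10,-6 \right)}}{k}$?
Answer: $- \frac{4}{7701} \approx -0.00051941$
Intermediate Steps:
$\frac{a{\left(-10,-6 \right)}}{k} = \frac{-6 - -10}{-7701} = \left(-6 + 10\right) \left(- \frac{1}{7701}\right) = 4 \left(- \frac{1}{7701}\right) = - \frac{4}{7701}$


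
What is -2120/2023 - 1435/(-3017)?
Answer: -499005/871913 ≈ -0.57231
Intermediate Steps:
-2120/2023 - 1435/(-3017) = -2120*1/2023 - 1435*(-1/3017) = -2120/2023 + 205/431 = -499005/871913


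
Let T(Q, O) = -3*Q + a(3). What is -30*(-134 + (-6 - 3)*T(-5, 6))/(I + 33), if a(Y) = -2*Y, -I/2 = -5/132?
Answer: 425700/2183 ≈ 195.01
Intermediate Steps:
I = 5/66 (I = -(-10)/132 = -2*(-5/132) = 5/66 ≈ 0.075758)
T(Q, O) = -6 - 3*Q (T(Q, O) = -3*Q - 2*3 = -3*Q - 6 = -6 - 3*Q)
-30*(-134 + (-6 - 3)*T(-5, 6))/(I + 33) = -30*(-134 + (-6 - 3)*(-6 - 3*(-5)))/(5/66 + 33) = -30*(-134 - 9*(-6 + 15))/2183/66 = -30*(-134 - 9*9)*66/2183 = -30*(-134 - 81)*66/2183 = -(-6450)*66/2183 = -30*(-14190/2183) = 425700/2183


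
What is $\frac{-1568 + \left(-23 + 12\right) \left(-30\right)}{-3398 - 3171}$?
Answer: $\frac{1238}{6569} \approx 0.18846$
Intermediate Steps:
$\frac{-1568 + \left(-23 + 12\right) \left(-30\right)}{-3398 - 3171} = \frac{-1568 - -330}{-6569} = \left(-1568 + 330\right) \left(- \frac{1}{6569}\right) = \left(-1238\right) \left(- \frac{1}{6569}\right) = \frac{1238}{6569}$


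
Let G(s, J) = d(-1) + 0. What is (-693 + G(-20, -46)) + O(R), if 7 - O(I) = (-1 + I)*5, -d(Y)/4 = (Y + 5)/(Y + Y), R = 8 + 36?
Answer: -893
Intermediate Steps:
R = 44
d(Y) = -2*(5 + Y)/Y (d(Y) = -4*(Y + 5)/(Y + Y) = -4*(5 + Y)/(2*Y) = -4*(5 + Y)*1/(2*Y) = -2*(5 + Y)/Y)
O(I) = 12 - 5*I (O(I) = 7 - (-1 + I)*5 = 7 - (-5 + 5*I) = 7 + (5 - 5*I) = 12 - 5*I)
G(s, J) = 8 (G(s, J) = (-2 - 10/(-1)) + 0 = (-2 - 10*(-1)) + 0 = (-2 + 10) + 0 = 8 + 0 = 8)
(-693 + G(-20, -46)) + O(R) = (-693 + 8) + (12 - 5*44) = -685 + (12 - 220) = -685 - 208 = -893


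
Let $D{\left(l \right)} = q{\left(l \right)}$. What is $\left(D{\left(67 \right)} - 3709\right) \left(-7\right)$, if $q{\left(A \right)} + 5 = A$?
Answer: $25529$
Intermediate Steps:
$q{\left(A \right)} = -5 + A$
$D{\left(l \right)} = -5 + l$
$\left(D{\left(67 \right)} - 3709\right) \left(-7\right) = \left(\left(-5 + 67\right) - 3709\right) \left(-7\right) = \left(62 - 3709\right) \left(-7\right) = \left(-3647\right) \left(-7\right) = 25529$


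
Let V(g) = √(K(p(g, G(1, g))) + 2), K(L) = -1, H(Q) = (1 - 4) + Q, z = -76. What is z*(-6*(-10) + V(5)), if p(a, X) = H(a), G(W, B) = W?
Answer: -4636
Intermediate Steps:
H(Q) = -3 + Q
p(a, X) = -3 + a
V(g) = 1 (V(g) = √(-1 + 2) = √1 = 1)
z*(-6*(-10) + V(5)) = -76*(-6*(-10) + 1) = -76*(60 + 1) = -76*61 = -4636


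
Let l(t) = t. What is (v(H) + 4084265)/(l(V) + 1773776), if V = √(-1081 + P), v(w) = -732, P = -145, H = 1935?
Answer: 3621636415304/1573140649701 - 4083533*I*√1226/3146281299402 ≈ 2.3022 - 4.5445e-5*I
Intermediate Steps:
V = I*√1226 (V = √(-1081 - 145) = √(-1226) = I*√1226 ≈ 35.014*I)
(v(H) + 4084265)/(l(V) + 1773776) = (-732 + 4084265)/(I*√1226 + 1773776) = 4083533/(1773776 + I*√1226)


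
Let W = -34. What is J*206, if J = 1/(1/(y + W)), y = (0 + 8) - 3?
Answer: -5974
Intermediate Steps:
y = 5 (y = 8 - 3 = 5)
J = -29 (J = 1/(1/(5 - 34)) = 1/(1/(-29)) = 1/(-1/29) = -29)
J*206 = -29*206 = -5974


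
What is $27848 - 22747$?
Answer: $5101$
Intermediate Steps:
$27848 - 22747 = 5101$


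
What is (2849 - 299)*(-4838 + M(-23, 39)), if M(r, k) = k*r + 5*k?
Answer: -14127000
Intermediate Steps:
M(r, k) = 5*k + k*r
(2849 - 299)*(-4838 + M(-23, 39)) = (2849 - 299)*(-4838 + 39*(5 - 23)) = 2550*(-4838 + 39*(-18)) = 2550*(-4838 - 702) = 2550*(-5540) = -14127000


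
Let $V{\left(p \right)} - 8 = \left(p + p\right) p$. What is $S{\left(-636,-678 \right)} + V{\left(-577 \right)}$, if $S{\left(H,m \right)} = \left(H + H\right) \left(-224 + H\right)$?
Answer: $1759786$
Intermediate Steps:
$V{\left(p \right)} = 8 + 2 p^{2}$ ($V{\left(p \right)} = 8 + \left(p + p\right) p = 8 + 2 p p = 8 + 2 p^{2}$)
$S{\left(H,m \right)} = 2 H \left(-224 + H\right)$
$S{\left(-636,-678 \right)} + V{\left(-577 \right)} = 2 \left(-636\right) \left(-224 - 636\right) + \left(8 + 2 \left(-577\right)^{2}\right) = 2 \left(-636\right) \left(-860\right) + \left(8 + 2 \cdot 332929\right) = 1093920 + \left(8 + 665858\right) = 1093920 + 665866 = 1759786$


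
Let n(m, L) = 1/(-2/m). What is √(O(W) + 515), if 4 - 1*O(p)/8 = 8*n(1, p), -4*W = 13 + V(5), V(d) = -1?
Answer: √579 ≈ 24.062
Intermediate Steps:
n(m, L) = -m/2
W = -3 (W = -(13 - 1)/4 = -¼*12 = -3)
O(p) = 64 (O(p) = 32 - 64*(-½*1) = 32 - 64*(-1)/2 = 32 - 8*(-4) = 32 + 32 = 64)
√(O(W) + 515) = √(64 + 515) = √579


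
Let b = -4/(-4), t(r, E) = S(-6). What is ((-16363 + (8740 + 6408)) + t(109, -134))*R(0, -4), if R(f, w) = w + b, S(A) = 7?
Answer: 3624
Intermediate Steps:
t(r, E) = 7
b = 1 (b = -4*(-1/4) = 1)
R(f, w) = 1 + w (R(f, w) = w + 1 = 1 + w)
((-16363 + (8740 + 6408)) + t(109, -134))*R(0, -4) = ((-16363 + (8740 + 6408)) + 7)*(1 - 4) = ((-16363 + 15148) + 7)*(-3) = (-1215 + 7)*(-3) = -1208*(-3) = 3624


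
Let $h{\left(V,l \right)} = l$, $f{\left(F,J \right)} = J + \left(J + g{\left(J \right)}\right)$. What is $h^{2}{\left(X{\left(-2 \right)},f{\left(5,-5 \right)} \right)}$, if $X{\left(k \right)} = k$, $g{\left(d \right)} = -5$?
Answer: $225$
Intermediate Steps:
$f{\left(F,J \right)} = -5 + 2 J$ ($f{\left(F,J \right)} = J + \left(J - 5\right) = J + \left(-5 + J\right) = -5 + 2 J$)
$h^{2}{\left(X{\left(-2 \right)},f{\left(5,-5 \right)} \right)} = \left(-5 + 2 \left(-5\right)\right)^{2} = \left(-5 - 10\right)^{2} = \left(-15\right)^{2} = 225$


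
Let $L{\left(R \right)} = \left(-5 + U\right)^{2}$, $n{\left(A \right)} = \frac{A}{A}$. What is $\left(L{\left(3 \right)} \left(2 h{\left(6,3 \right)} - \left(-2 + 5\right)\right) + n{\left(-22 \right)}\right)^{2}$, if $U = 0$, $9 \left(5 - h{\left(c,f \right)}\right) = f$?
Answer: $\frac{228484}{9} \approx 25387.0$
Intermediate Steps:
$n{\left(A \right)} = 1$
$h{\left(c,f \right)} = 5 - \frac{f}{9}$
$L{\left(R \right)} = 25$ ($L{\left(R \right)} = \left(-5 + 0\right)^{2} = \left(-5\right)^{2} = 25$)
$\left(L{\left(3 \right)} \left(2 h{\left(6,3 \right)} - \left(-2 + 5\right)\right) + n{\left(-22 \right)}\right)^{2} = \left(25 \left(2 \left(5 - \frac{1}{3}\right) - \left(-2 + 5\right)\right) + 1\right)^{2} = \left(25 \left(2 \left(5 - \frac{1}{3}\right) - 3\right) + 1\right)^{2} = \left(25 \left(2 \cdot \frac{14}{3} - 3\right) + 1\right)^{2} = \left(25 \left(\frac{28}{3} - 3\right) + 1\right)^{2} = \left(25 \cdot \frac{19}{3} + 1\right)^{2} = \left(\frac{475}{3} + 1\right)^{2} = \left(\frac{478}{3}\right)^{2} = \frac{228484}{9}$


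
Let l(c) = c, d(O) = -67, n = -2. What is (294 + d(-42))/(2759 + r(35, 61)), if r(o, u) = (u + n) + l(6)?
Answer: 227/2824 ≈ 0.080382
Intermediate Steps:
r(o, u) = 4 + u (r(o, u) = (u - 2) + 6 = (-2 + u) + 6 = 4 + u)
(294 + d(-42))/(2759 + r(35, 61)) = (294 - 67)/(2759 + (4 + 61)) = 227/(2759 + 65) = 227/2824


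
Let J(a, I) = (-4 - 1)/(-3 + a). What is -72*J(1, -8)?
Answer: -180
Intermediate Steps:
J(a, I) = -5/(-3 + a)
-72*J(1, -8) = -(-360)/(-3 + 1) = -(-360)/(-2) = -(-360)*(-1)/2 = -72*5/2 = -180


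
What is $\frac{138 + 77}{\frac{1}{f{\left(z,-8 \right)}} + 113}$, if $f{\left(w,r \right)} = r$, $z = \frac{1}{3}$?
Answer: $\frac{40}{21} \approx 1.9048$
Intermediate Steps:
$z = \frac{1}{3} \approx 0.33333$
$\frac{138 + 77}{\frac{1}{f{\left(z,-8 \right)}} + 113} = \frac{138 + 77}{\frac{1}{-8} + 113} = \frac{1}{- \frac{1}{8} + 113} \cdot 215 = \frac{1}{\frac{903}{8}} \cdot 215 = \frac{8}{903} \cdot 215 = \frac{40}{21}$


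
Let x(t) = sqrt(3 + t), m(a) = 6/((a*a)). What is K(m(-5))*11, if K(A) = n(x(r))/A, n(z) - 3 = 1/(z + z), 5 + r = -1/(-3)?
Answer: 275/2 - 55*I*sqrt(15)/12 ≈ 137.5 - 17.751*I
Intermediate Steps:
m(a) = 6/a**2 (m(a) = 6/(a**2) = 6/a**2)
r = -14/3 (r = -5 - 1/(-3) = -5 - 1*(-1/3) = -5 + 1/3 = -14/3 ≈ -4.6667)
n(z) = 3 + 1/(2*z) (n(z) = 3 + 1/(z + z) = 3 + 1/(2*z))
K(A) = (3 - I*sqrt(15)/10)/A (K(A) = (3 + 1/(2*(sqrt(3 - 14/3))))/A = (3 + 1/(2*(sqrt(-5/3))))/A = (3 + 1/(2*((I*sqrt(15)/3))))/A = (3 + (-I*sqrt(15)/5)/2)/A = (3 - I*sqrt(15)/10)/A)
K(m(-5))*11 = ((30 - I*sqrt(15))/(10*((6/(-5)**2))))*11 = ((30 - I*sqrt(15))/(10*((6*(1/25)))))*11 = ((30 - I*sqrt(15))/(10*(6/25)))*11 = ((1/10)*(25/6)*(30 - I*sqrt(15)))*11 = (25/2 - 5*I*sqrt(15)/12)*11 = 275/2 - 55*I*sqrt(15)/12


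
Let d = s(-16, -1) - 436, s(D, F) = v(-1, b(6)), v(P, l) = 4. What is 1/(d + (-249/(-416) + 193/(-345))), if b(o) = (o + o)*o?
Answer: -143520/61995023 ≈ -0.0023150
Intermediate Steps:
b(o) = 2*o**2 (b(o) = (2*o)*o = 2*o**2)
s(D, F) = 4
d = -432 (d = 4 - 436 = -432)
1/(d + (-249/(-416) + 193/(-345))) = 1/(-432 + (-249/(-416) + 193/(-345))) = 1/(-432 + (-249*(-1/416) + 193*(-1/345))) = 1/(-432 + (249/416 - 193/345)) = 1/(-432 + 5617/143520) = 1/(-61995023/143520) = -143520/61995023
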